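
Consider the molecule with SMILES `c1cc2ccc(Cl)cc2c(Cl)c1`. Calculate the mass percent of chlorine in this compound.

Atom tally by fragment:
  naphthalene ring system core → C:10 H:8
  (− 2 ring H displaced by substituents)
  + Cl → Cl:1
  + Cl → Cl:1
Element totals:
  C: 10
  H: 6
  Cl: 2
Molecular formula: C10H6Cl2.
Molar mass = 197.058 g/mol.
Mass from Cl: 2 × 35.45 = 70.900 g/mol.
%Cl = 70.900 / 197.058 × 100 = 35.98%.

35.98%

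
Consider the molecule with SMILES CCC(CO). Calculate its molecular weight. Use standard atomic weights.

74.12 g/mol

Atom tally by fragment:
  CH3 → C:1 H:3
  CH2 → C:1 H:2
  CH2CH2OH → C:2 H:5 O:1
Element totals:
  C: 4
  H: 10
  O: 1
Molecular formula: C4H10O.
  M = 4(12.011) + 10(1.008) + 15.999
    = 48.044 + 10.080 + 15.999 = 74.123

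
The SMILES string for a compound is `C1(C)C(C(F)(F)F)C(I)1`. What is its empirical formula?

C5H6F3I

Atom tally by fragment:
  cyclopropane ring core → C:3 H:6
  (− 3 ring H displaced by substituents)
  + CH3 → C:1 H:3
  + CF3 → C:1 F:3
  + I → I:1
Element totals:
  C: 5
  H: 6
  F: 3
  I: 1
Molecular formula: C5H6F3I.
gcd of subscripts (5, 3, 6, 1) = 1, so the empirical formula equals the molecular formula.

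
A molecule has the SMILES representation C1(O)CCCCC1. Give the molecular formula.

C6H12O

Atom tally by fragment:
  cyclohexane ring core → C:6 H:12
  (− 1 ring H displaced by substituents)
  + OH → O:1 H:1
Element totals:
  C: 6
  H: 12
  O: 1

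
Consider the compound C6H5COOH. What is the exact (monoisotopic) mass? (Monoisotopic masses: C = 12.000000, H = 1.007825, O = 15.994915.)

Atom tally by fragment:
  benzene ring core → C:6 H:6
  (− 1 ring H displaced by substituents)
  + COOH → C:1 H:1 O:2
Element totals:
  C: 7
  H: 6
  O: 2
Molecular formula: C7H6O2.
  M = 7(12.0) + 6(1.007825) + 2(15.994915)
    = 84.000000 + 6.046950 + 31.989830 = 122.036780

122.0368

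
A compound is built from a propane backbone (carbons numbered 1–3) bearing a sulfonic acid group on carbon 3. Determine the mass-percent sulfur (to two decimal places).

Atom tally by fragment:
  CH3 → C:1 H:3
  CH2 → C:1 H:2
  CH2SO3H → C:1 H:3 S:1 O:3
Element totals:
  C: 3
  H: 8
  O: 3
  S: 1
Molecular formula: C3H8O3S.
Molar mass = 124.154 g/mol.
Mass from S: 1 × 32.06 = 32.060 g/mol.
%S = 32.060 / 124.154 × 100 = 25.82%.

25.82%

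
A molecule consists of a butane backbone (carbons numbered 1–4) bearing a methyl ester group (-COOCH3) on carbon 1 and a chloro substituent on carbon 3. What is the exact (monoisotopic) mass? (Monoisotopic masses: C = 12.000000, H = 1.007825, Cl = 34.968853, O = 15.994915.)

150.0448

Atom tally by fragment:
  CH3OOCCH2 → C:3 H:5 O:2
  CH2 → C:1 H:2
  CH(Cl) → C:1 H:1 Cl:1
  CH3 → C:1 H:3
Element totals:
  C: 6
  H: 11
  Cl: 1
  O: 2
Molecular formula: C6H11ClO2.
  M = 6(12.0) + 11(1.007825) + 34.968853 + 2(15.994915)
    = 72.000000 + 11.086075 + 34.968853 + 31.989830 = 150.044758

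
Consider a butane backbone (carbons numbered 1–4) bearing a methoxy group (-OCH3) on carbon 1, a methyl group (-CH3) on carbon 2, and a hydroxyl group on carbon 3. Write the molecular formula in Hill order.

Atom tally by fragment:
  CH3OCH2 → C:2 H:5 O:1
  CH(CH3) → C:2 H:4
  CH(OH) → C:1 H:2 O:1
  CH3 → C:1 H:3
Element totals:
  C: 6
  H: 14
  O: 2

C6H14O2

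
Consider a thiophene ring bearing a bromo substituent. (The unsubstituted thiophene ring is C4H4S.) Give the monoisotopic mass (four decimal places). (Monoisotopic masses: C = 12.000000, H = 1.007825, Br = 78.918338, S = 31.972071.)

161.9139

Atom tally by fragment:
  thiophene ring core → C:4 H:4 S:1
  (− 1 ring H displaced by substituents)
  + Br → Br:1
Element totals:
  C: 4
  H: 3
  Br: 1
  S: 1
Molecular formula: C4H3BrS.
  M = 4(12.0) + 3(1.007825) + 78.918338 + 31.972071
    = 48.000000 + 3.023475 + 78.918338 + 31.972071 = 161.913884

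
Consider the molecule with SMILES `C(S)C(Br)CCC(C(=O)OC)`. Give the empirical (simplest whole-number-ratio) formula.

C7H13BrO2S

Atom tally by fragment:
  HSCH2 → C:1 H:3 S:1
  CH(Br) → C:1 H:1 Br:1
  CH2 → C:1 H:2
  CH2 → C:1 H:2
  CH2COOCH3 → C:3 H:5 O:2
Element totals:
  C: 7
  H: 13
  Br: 1
  O: 2
  S: 1
Molecular formula: C7H13BrO2S.
gcd of subscripts (1, 7, 13, 2, 1) = 1, so the empirical formula equals the molecular formula.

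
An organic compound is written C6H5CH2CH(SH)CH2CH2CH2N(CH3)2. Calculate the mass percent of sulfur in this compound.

Atom tally by fragment:
  C6H5CH2 → C:7 H:7
  CH(SH) → C:1 H:2 S:1
  CH2 → C:1 H:2
  CH2 → C:1 H:2
  CH2N(CH3)2 → C:3 H:8 N:1
Element totals:
  C: 13
  H: 21
  N: 1
  S: 1
Molecular formula: C13H21NS.
Molar mass = 223.378 g/mol.
Mass from S: 1 × 32.06 = 32.060 g/mol.
%S = 32.060 / 223.378 × 100 = 14.35%.

14.35%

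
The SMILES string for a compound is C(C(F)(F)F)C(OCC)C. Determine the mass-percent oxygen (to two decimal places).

Atom tally by fragment:
  F3CCH2 → C:2 H:2 F:3
  CH(OC2H5) → C:3 H:6 O:1
  CH3 → C:1 H:3
Element totals:
  C: 6
  H: 11
  F: 3
  O: 1
Molecular formula: C6H11F3O.
Molar mass = 156.147 g/mol.
Mass from O: 1 × 15.999 = 15.999 g/mol.
%O = 15.999 / 156.147 × 100 = 10.25%.

10.25%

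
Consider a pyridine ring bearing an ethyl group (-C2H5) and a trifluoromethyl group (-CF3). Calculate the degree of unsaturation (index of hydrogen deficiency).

4

Atom tally by fragment:
  pyridine ring core → C:5 H:5 N:1
  (− 2 ring H displaced by substituents)
  + C2H5 → C:2 H:5
  + CF3 → C:1 F:3
Element totals:
  C: 8
  H: 8
  F: 3
  N: 1
Molecular formula: C8H8F3N.
DoU = (2C + 2 + N − H − X) / 2 = (2·8 + 2 + 1 − 8 − 3) / 2 = 4.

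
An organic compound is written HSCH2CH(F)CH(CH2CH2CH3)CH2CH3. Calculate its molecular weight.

Atom tally by fragment:
  HSCH2 → C:1 H:3 S:1
  CH(F) → C:1 H:1 F:1
  CH(CH2CH2CH3) → C:4 H:8
  CH2 → C:1 H:2
  CH3 → C:1 H:3
Element totals:
  C: 8
  H: 17
  F: 1
  S: 1
Molecular formula: C8H17FS.
  M = 8(12.011) + 17(1.008) + 18.998 + 32.06
    = 96.088 + 17.136 + 18.998 + 32.060 = 164.282

164.28 g/mol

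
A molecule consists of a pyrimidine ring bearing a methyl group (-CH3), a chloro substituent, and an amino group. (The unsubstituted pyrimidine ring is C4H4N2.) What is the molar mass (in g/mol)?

Atom tally by fragment:
  pyrimidine ring core → C:4 H:4 N:2
  (− 3 ring H displaced by substituents)
  + CH3 → C:1 H:3
  + Cl → Cl:1
  + NH2 → N:1 H:2
Element totals:
  C: 5
  H: 6
  Cl: 1
  N: 3
Molecular formula: C5H6ClN3.
  M = 5(12.011) + 6(1.008) + 35.45 + 3(14.007)
    = 60.055 + 6.048 + 35.450 + 42.021 = 143.574

143.57 g/mol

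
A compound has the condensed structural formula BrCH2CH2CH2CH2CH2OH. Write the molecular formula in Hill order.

C5H11BrO

Atom tally by fragment:
  BrCH2 → C:1 H:2 Br:1
  CH2 → C:1 H:2
  CH2 → C:1 H:2
  CH2 → C:1 H:2
  CH2OH → C:1 H:3 O:1
Element totals:
  C: 5
  H: 11
  Br: 1
  O: 1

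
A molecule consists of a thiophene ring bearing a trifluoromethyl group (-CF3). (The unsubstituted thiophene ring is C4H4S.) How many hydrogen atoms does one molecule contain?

Atom tally by fragment:
  thiophene ring core → C:4 H:4 S:1
  (− 1 ring H displaced by substituents)
  + CF3 → C:1 F:3
Element totals:
  C: 5
  H: 3
  F: 3
  S: 1

3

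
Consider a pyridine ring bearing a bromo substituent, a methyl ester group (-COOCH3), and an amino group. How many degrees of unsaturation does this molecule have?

Atom tally by fragment:
  pyridine ring core → C:5 H:5 N:1
  (− 3 ring H displaced by substituents)
  + Br → Br:1
  + COOCH3 → C:2 H:3 O:2
  + NH2 → N:1 H:2
Element totals:
  C: 7
  H: 7
  Br: 1
  N: 2
  O: 2
Molecular formula: C7H7BrN2O2.
DoU = (2C + 2 + N − H − X) / 2 = (2·7 + 2 + 2 − 7 − 1) / 2 = 5.

5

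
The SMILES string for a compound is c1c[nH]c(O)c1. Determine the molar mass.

83.09 g/mol

Atom tally by fragment:
  pyrrole ring core → C:4 H:5 N:1
  (− 1 ring H displaced by substituents)
  + OH → O:1 H:1
Element totals:
  C: 4
  H: 5
  N: 1
  O: 1
Molecular formula: C4H5NO.
  M = 4(12.011) + 5(1.008) + 14.007 + 15.999
    = 48.044 + 5.040 + 14.007 + 15.999 = 83.090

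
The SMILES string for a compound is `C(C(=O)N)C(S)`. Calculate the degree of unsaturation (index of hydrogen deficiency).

Atom tally by fragment:
  H2NOCCH2 → C:2 H:4 O:1 N:1
  CH2SH → C:1 H:3 S:1
Element totals:
  C: 3
  H: 7
  N: 1
  O: 1
  S: 1
Molecular formula: C3H7NOS.
DoU = (2C + 2 + N − H − X) / 2 = (2·3 + 2 + 1 − 7 − 0) / 2 = 1.

1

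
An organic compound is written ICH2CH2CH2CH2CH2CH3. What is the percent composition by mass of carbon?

Atom tally by fragment:
  ICH2 → C:1 H:2 I:1
  CH2 → C:1 H:2
  CH2 → C:1 H:2
  CH2 → C:1 H:2
  CH2 → C:1 H:2
  CH3 → C:1 H:3
Element totals:
  C: 6
  H: 13
  I: 1
Molecular formula: C6H13I.
Molar mass = 212.074 g/mol.
Mass from C: 6 × 12.011 = 72.066 g/mol.
%C = 72.066 / 212.074 × 100 = 33.98%.

33.98%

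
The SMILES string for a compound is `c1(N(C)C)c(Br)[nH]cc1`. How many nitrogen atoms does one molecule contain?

Atom tally by fragment:
  pyrrole ring core → C:4 H:5 N:1
  (− 2 ring H displaced by substituents)
  + N(CH3)2 → N:1 C:2 H:6
  + Br → Br:1
Element totals:
  C: 6
  H: 9
  Br: 1
  N: 2

2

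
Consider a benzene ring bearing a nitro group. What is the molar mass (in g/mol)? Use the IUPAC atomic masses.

123.11 g/mol

Atom tally by fragment:
  benzene ring core → C:6 H:6
  (− 1 ring H displaced by substituents)
  + NO2 → N:1 O:2
Element totals:
  C: 6
  H: 5
  N: 1
  O: 2
Molecular formula: C6H5NO2.
  M = 6(12.011) + 5(1.008) + 14.007 + 2(15.999)
    = 72.066 + 5.040 + 14.007 + 31.998 = 123.111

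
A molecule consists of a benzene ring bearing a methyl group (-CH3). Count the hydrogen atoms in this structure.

Atom tally by fragment:
  benzene ring core → C:6 H:6
  (− 1 ring H displaced by substituents)
  + CH3 → C:1 H:3
Element totals:
  C: 7
  H: 8

8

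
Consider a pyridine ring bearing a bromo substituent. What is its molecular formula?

C5H4BrN

Atom tally by fragment:
  pyridine ring core → C:5 H:5 N:1
  (− 1 ring H displaced by substituents)
  + Br → Br:1
Element totals:
  C: 5
  H: 4
  Br: 1
  N: 1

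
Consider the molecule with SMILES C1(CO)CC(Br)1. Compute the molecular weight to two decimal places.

Atom tally by fragment:
  cyclopropane ring core → C:3 H:6
  (− 2 ring H displaced by substituents)
  + CH2OH → C:1 H:3 O:1
  + Br → Br:1
Element totals:
  C: 4
  H: 7
  Br: 1
  O: 1
Molecular formula: C4H7BrO.
  M = 4(12.011) + 7(1.008) + 79.904 + 15.999
    = 48.044 + 7.056 + 79.904 + 15.999 = 151.003

151.00 g/mol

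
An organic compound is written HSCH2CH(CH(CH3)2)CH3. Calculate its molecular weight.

Atom tally by fragment:
  HSCH2 → C:1 H:3 S:1
  CH(CH(CH3)2) → C:4 H:8
  CH3 → C:1 H:3
Element totals:
  C: 6
  H: 14
  S: 1
Molecular formula: C6H14S.
  M = 6(12.011) + 14(1.008) + 32.06
    = 72.066 + 14.112 + 32.060 = 118.238

118.24 g/mol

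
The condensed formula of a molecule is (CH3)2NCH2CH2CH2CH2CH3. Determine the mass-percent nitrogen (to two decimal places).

Element totals:
  C: 7
  H: 17
  N: 1
Molecular formula: C7H17N.
Molar mass = 115.220 g/mol.
Mass from N: 1 × 14.007 = 14.007 g/mol.
%N = 14.007 / 115.220 × 100 = 12.16%.

12.16%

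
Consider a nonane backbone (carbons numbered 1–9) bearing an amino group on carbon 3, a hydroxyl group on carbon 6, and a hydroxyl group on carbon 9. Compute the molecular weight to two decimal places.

175.27 g/mol

Atom tally by fragment:
  CH3 → C:1 H:3
  CH2 → C:1 H:2
  CH(NH2) → C:1 H:3 N:1
  CH2 → C:1 H:2
  CH2 → C:1 H:2
  CH(OH) → C:1 H:2 O:1
  CH2 → C:1 H:2
  CH2 → C:1 H:2
  CH2OH → C:1 H:3 O:1
Element totals:
  C: 9
  H: 21
  N: 1
  O: 2
Molecular formula: C9H21NO2.
  M = 9(12.011) + 21(1.008) + 14.007 + 2(15.999)
    = 108.099 + 21.168 + 14.007 + 31.998 = 175.272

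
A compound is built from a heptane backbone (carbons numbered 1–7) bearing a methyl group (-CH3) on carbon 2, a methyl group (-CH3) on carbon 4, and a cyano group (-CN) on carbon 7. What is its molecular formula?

Atom tally by fragment:
  CH3 → C:1 H:3
  CH(CH3) → C:2 H:4
  CH2 → C:1 H:2
  CH(CH3) → C:2 H:4
  CH2 → C:1 H:2
  CH2 → C:1 H:2
  CH2CN → C:2 H:2 N:1
Element totals:
  C: 10
  H: 19
  N: 1

C10H19N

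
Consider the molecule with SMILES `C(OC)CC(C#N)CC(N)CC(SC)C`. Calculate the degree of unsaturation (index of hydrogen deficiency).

2

Atom tally by fragment:
  CH3OCH2 → C:2 H:5 O:1
  CH2 → C:1 H:2
  CH(CN) → C:2 H:1 N:1
  CH2 → C:1 H:2
  CH(NH2) → C:1 H:3 N:1
  CH2 → C:1 H:2
  CH(SCH3) → C:2 H:4 S:1
  CH3 → C:1 H:3
Element totals:
  C: 11
  H: 22
  N: 2
  O: 1
  S: 1
Molecular formula: C11H22N2OS.
DoU = (2C + 2 + N − H − X) / 2 = (2·11 + 2 + 2 − 22 − 0) / 2 = 2.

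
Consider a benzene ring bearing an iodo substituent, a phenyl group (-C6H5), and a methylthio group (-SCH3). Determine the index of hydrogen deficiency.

8

Atom tally by fragment:
  benzene ring core → C:6 H:6
  (− 3 ring H displaced by substituents)
  + I → I:1
  + C6H5 → C:6 H:5
  + SCH3 → C:1 H:3 S:1
Element totals:
  C: 13
  H: 11
  I: 1
  S: 1
Molecular formula: C13H11IS.
DoU = (2C + 2 + N − H − X) / 2 = (2·13 + 2 + 0 − 11 − 1) / 2 = 8.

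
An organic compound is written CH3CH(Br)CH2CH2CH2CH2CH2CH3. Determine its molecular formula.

C8H17Br

Atom tally by fragment:
  CH3 → C:1 H:3
  CH(Br) → C:1 H:1 Br:1
  CH2 → C:1 H:2
  CH2 → C:1 H:2
  CH2 → C:1 H:2
  CH2 → C:1 H:2
  CH2 → C:1 H:2
  CH3 → C:1 H:3
Element totals:
  C: 8
  H: 17
  Br: 1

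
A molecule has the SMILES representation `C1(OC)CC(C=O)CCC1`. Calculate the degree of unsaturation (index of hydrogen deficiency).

Atom tally by fragment:
  cyclohexane ring core → C:6 H:12
  (− 2 ring H displaced by substituents)
  + OCH3 → C:1 H:3 O:1
  + CHO → C:1 H:1 O:1
Element totals:
  C: 8
  H: 14
  O: 2
Molecular formula: C8H14O2.
DoU = (2C + 2 + N − H − X) / 2 = (2·8 + 2 + 0 − 14 − 0) / 2 = 2.

2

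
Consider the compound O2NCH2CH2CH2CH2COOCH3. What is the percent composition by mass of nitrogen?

Element totals:
  C: 6
  H: 11
  N: 1
  O: 4
Molecular formula: C6H11NO4.
Molar mass = 161.157 g/mol.
Mass from N: 1 × 14.007 = 14.007 g/mol.
%N = 14.007 / 161.157 × 100 = 8.69%.

8.69%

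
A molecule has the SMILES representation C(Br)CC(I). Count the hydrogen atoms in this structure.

6

Atom tally by fragment:
  BrCH2 → C:1 H:2 Br:1
  CH2 → C:1 H:2
  CH2I → C:1 H:2 I:1
Element totals:
  C: 3
  H: 6
  Br: 1
  I: 1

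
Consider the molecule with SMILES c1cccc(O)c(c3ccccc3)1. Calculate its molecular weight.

Atom tally by fragment:
  benzene ring core → C:6 H:6
  (− 2 ring H displaced by substituents)
  + OH → O:1 H:1
  + C6H5 → C:6 H:5
Element totals:
  C: 12
  H: 10
  O: 1
Molecular formula: C12H10O.
  M = 12(12.011) + 10(1.008) + 15.999
    = 144.132 + 10.080 + 15.999 = 170.211

170.21 g/mol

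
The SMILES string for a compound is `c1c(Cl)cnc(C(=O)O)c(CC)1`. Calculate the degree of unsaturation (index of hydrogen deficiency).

Atom tally by fragment:
  pyridine ring core → C:5 H:5 N:1
  (− 3 ring H displaced by substituents)
  + Cl → Cl:1
  + COOH → C:1 H:1 O:2
  + C2H5 → C:2 H:5
Element totals:
  C: 8
  H: 8
  Cl: 1
  N: 1
  O: 2
Molecular formula: C8H8ClNO2.
DoU = (2C + 2 + N − H − X) / 2 = (2·8 + 2 + 1 − 8 − 1) / 2 = 5.

5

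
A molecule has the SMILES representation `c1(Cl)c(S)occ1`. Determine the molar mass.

134.58 g/mol

Atom tally by fragment:
  furan ring core → C:4 H:4 O:1
  (− 2 ring H displaced by substituents)
  + Cl → Cl:1
  + SH → S:1 H:1
Element totals:
  C: 4
  H: 3
  Cl: 1
  O: 1
  S: 1
Molecular formula: C4H3ClOS.
  M = 4(12.011) + 3(1.008) + 35.45 + 15.999 + 32.06
    = 48.044 + 3.024 + 35.450 + 15.999 + 32.060 = 134.577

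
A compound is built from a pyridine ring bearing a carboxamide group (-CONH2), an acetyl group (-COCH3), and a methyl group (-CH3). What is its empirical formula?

C9H10N2O2

Atom tally by fragment:
  pyridine ring core → C:5 H:5 N:1
  (− 3 ring H displaced by substituents)
  + CONH2 → C:1 H:2 O:1 N:1
  + COCH3 → C:2 H:3 O:1
  + CH3 → C:1 H:3
Element totals:
  C: 9
  H: 10
  N: 2
  O: 2
Molecular formula: C9H10N2O2.
gcd of subscripts (9, 10, 2, 2) = 1, so the empirical formula equals the molecular formula.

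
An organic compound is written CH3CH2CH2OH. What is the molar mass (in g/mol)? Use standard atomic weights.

60.10 g/mol

Element totals:
  C: 3
  H: 8
  O: 1
Molecular formula: C3H8O.
  M = 3(12.011) + 8(1.008) + 15.999
    = 36.033 + 8.064 + 15.999 = 60.096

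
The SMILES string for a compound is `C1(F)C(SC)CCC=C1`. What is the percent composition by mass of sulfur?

Atom tally by fragment:
  cyclohexene ring core → C:6 H:10
  (− 2 ring H displaced by substituents)
  + F → F:1
  + SCH3 → C:1 H:3 S:1
Element totals:
  C: 7
  H: 11
  F: 1
  S: 1
Molecular formula: C7H11FS.
Molar mass = 146.223 g/mol.
Mass from S: 1 × 32.06 = 32.060 g/mol.
%S = 32.060 / 146.223 × 100 = 21.93%.

21.93%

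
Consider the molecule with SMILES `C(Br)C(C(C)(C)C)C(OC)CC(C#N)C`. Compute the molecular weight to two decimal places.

Atom tally by fragment:
  BrCH2 → C:1 H:2 Br:1
  CH(C(CH3)3) → C:5 H:10
  CH(OCH3) → C:2 H:4 O:1
  CH2 → C:1 H:2
  CH(CN) → C:2 H:1 N:1
  CH3 → C:1 H:3
Element totals:
  C: 12
  H: 22
  Br: 1
  N: 1
  O: 1
Molecular formula: C12H22BrNO.
  M = 12(12.011) + 22(1.008) + 79.904 + 14.007 + 15.999
    = 144.132 + 22.176 + 79.904 + 14.007 + 15.999 = 276.218

276.22 g/mol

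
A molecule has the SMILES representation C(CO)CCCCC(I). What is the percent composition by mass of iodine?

Atom tally by fragment:
  HOCH2CH2 → C:2 H:5 O:1
  CH2 → C:1 H:2
  CH2 → C:1 H:2
  CH2 → C:1 H:2
  CH2 → C:1 H:2
  CH2I → C:1 H:2 I:1
Element totals:
  C: 7
  H: 15
  I: 1
  O: 1
Molecular formula: C7H15IO.
Molar mass = 242.100 g/mol.
Mass from I: 1 × 126.904 = 126.904 g/mol.
%I = 126.904 / 242.100 × 100 = 52.42%.

52.42%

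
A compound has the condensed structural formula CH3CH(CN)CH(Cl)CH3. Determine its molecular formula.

C5H8ClN

Atom tally by fragment:
  CH3 → C:1 H:3
  CH(CN) → C:2 H:1 N:1
  CH(Cl) → C:1 H:1 Cl:1
  CH3 → C:1 H:3
Element totals:
  C: 5
  H: 8
  Cl: 1
  N: 1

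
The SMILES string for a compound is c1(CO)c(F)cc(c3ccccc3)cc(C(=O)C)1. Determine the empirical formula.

C15H13FO2

Atom tally by fragment:
  benzene ring core → C:6 H:6
  (− 4 ring H displaced by substituents)
  + CH2OH → C:1 H:3 O:1
  + F → F:1
  + C6H5 → C:6 H:5
  + COCH3 → C:2 H:3 O:1
Element totals:
  C: 15
  H: 13
  F: 1
  O: 2
Molecular formula: C15H13FO2.
gcd of subscripts (15, 1, 13, 2) = 1, so the empirical formula equals the molecular formula.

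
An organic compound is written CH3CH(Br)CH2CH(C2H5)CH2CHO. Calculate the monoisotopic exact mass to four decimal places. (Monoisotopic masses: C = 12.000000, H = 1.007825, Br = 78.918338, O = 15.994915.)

206.0306

Atom tally by fragment:
  CH3 → C:1 H:3
  CH(Br) → C:1 H:1 Br:1
  CH2 → C:1 H:2
  CH(C2H5) → C:3 H:6
  CH2CHO → C:2 H:3 O:1
Element totals:
  C: 8
  H: 15
  Br: 1
  O: 1
Molecular formula: C8H15BrO.
  M = 8(12.0) + 15(1.007825) + 78.918338 + 15.994915
    = 96.000000 + 15.117375 + 78.918338 + 15.994915 = 206.030628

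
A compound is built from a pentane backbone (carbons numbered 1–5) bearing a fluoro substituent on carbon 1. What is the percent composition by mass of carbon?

Atom tally by fragment:
  FCH2 → C:1 H:2 F:1
  CH2 → C:1 H:2
  CH2 → C:1 H:2
  CH2 → C:1 H:2
  CH3 → C:1 H:3
Element totals:
  C: 5
  H: 11
  F: 1
Molecular formula: C5H11F.
Molar mass = 90.141 g/mol.
Mass from C: 5 × 12.011 = 60.055 g/mol.
%C = 60.055 / 90.141 × 100 = 66.62%.

66.62%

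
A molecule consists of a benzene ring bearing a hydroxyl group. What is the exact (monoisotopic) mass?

Atom tally by fragment:
  benzene ring core → C:6 H:6
  (− 1 ring H displaced by substituents)
  + OH → O:1 H:1
Element totals:
  C: 6
  H: 6
  O: 1
Molecular formula: C6H6O.
  M = 6(12.0) + 6(1.007825) + 15.994915
    = 72.000000 + 6.046950 + 15.994915 = 94.041865

94.0419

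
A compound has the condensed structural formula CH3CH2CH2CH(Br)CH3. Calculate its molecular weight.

Element totals:
  C: 5
  H: 11
  Br: 1
Molecular formula: C5H11Br.
  M = 5(12.011) + 11(1.008) + 79.904
    = 60.055 + 11.088 + 79.904 = 151.047

151.05 g/mol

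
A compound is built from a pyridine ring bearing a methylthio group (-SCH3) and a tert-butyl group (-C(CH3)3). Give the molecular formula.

Atom tally by fragment:
  pyridine ring core → C:5 H:5 N:1
  (− 2 ring H displaced by substituents)
  + SCH3 → C:1 H:3 S:1
  + C(CH3)3 → C:4 H:9
Element totals:
  C: 10
  H: 15
  N: 1
  S: 1

C10H15NS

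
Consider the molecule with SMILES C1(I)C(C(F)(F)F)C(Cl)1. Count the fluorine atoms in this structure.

Atom tally by fragment:
  cyclopropane ring core → C:3 H:6
  (− 3 ring H displaced by substituents)
  + I → I:1
  + CF3 → C:1 F:3
  + Cl → Cl:1
Element totals:
  C: 4
  H: 3
  Cl: 1
  F: 3
  I: 1

3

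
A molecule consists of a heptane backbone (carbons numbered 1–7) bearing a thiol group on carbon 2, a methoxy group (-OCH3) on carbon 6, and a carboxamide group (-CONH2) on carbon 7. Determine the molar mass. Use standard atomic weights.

Atom tally by fragment:
  CH3 → C:1 H:3
  CH(SH) → C:1 H:2 S:1
  CH2 → C:1 H:2
  CH2 → C:1 H:2
  CH2 → C:1 H:2
  CH(OCH3) → C:2 H:4 O:1
  CH2CONH2 → C:2 H:4 O:1 N:1
Element totals:
  C: 9
  H: 19
  N: 1
  O: 2
  S: 1
Molecular formula: C9H19NO2S.
  M = 9(12.011) + 19(1.008) + 14.007 + 2(15.999) + 32.06
    = 108.099 + 19.152 + 14.007 + 31.998 + 32.060 = 205.316

205.32 g/mol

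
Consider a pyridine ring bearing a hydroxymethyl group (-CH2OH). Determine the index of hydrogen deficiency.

4

Atom tally by fragment:
  pyridine ring core → C:5 H:5 N:1
  (− 1 ring H displaced by substituents)
  + CH2OH → C:1 H:3 O:1
Element totals:
  C: 6
  H: 7
  N: 1
  O: 1
Molecular formula: C6H7NO.
DoU = (2C + 2 + N − H − X) / 2 = (2·6 + 2 + 1 − 7 − 0) / 2 = 4.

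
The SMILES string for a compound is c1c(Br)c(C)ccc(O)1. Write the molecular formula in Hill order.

C7H7BrO

Atom tally by fragment:
  benzene ring core → C:6 H:6
  (− 3 ring H displaced by substituents)
  + Br → Br:1
  + CH3 → C:1 H:3
  + OH → O:1 H:1
Element totals:
  C: 7
  H: 7
  Br: 1
  O: 1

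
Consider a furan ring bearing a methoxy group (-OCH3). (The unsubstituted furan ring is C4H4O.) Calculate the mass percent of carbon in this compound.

Atom tally by fragment:
  furan ring core → C:4 H:4 O:1
  (− 1 ring H displaced by substituents)
  + OCH3 → C:1 H:3 O:1
Element totals:
  C: 5
  H: 6
  O: 2
Molecular formula: C5H6O2.
Molar mass = 98.101 g/mol.
Mass from C: 5 × 12.011 = 60.055 g/mol.
%C = 60.055 / 98.101 × 100 = 61.22%.

61.22%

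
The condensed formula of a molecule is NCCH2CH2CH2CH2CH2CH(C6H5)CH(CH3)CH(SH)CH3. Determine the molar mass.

275.45 g/mol

Atom tally by fragment:
  NCCH2 → C:2 H:2 N:1
  CH2 → C:1 H:2
  CH2 → C:1 H:2
  CH2 → C:1 H:2
  CH2 → C:1 H:2
  CH(C6H5) → C:7 H:6
  CH(CH3) → C:2 H:4
  CH(SH) → C:1 H:2 S:1
  CH3 → C:1 H:3
Element totals:
  C: 17
  H: 25
  N: 1
  S: 1
Molecular formula: C17H25NS.
  M = 17(12.011) + 25(1.008) + 14.007 + 32.06
    = 204.187 + 25.200 + 14.007 + 32.060 = 275.454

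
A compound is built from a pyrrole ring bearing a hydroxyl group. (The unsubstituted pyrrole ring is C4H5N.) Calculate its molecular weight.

83.09 g/mol

Atom tally by fragment:
  pyrrole ring core → C:4 H:5 N:1
  (− 1 ring H displaced by substituents)
  + OH → O:1 H:1
Element totals:
  C: 4
  H: 5
  N: 1
  O: 1
Molecular formula: C4H5NO.
  M = 4(12.011) + 5(1.008) + 14.007 + 15.999
    = 48.044 + 5.040 + 14.007 + 15.999 = 83.090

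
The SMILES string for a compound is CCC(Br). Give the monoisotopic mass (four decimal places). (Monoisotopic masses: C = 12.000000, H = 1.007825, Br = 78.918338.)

121.9731

Atom tally by fragment:
  CH3 → C:1 H:3
  CH2 → C:1 H:2
  CH2Br → C:1 H:2 Br:1
Element totals:
  C: 3
  H: 7
  Br: 1
Molecular formula: C3H7Br.
  M = 3(12.0) + 7(1.007825) + 78.918338
    = 36.000000 + 7.054775 + 78.918338 = 121.973113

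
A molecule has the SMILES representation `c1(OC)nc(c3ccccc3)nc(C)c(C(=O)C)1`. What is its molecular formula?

C14H14N2O2

Atom tally by fragment:
  pyrimidine ring core → C:4 H:4 N:2
  (− 4 ring H displaced by substituents)
  + OCH3 → C:1 H:3 O:1
  + C6H5 → C:6 H:5
  + CH3 → C:1 H:3
  + COCH3 → C:2 H:3 O:1
Element totals:
  C: 14
  H: 14
  N: 2
  O: 2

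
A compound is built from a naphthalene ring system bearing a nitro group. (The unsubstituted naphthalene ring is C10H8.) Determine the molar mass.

173.17 g/mol

Atom tally by fragment:
  naphthalene ring system core → C:10 H:8
  (− 1 ring H displaced by substituents)
  + NO2 → N:1 O:2
Element totals:
  C: 10
  H: 7
  N: 1
  O: 2
Molecular formula: C10H7NO2.
  M = 10(12.011) + 7(1.008) + 14.007 + 2(15.999)
    = 120.110 + 7.056 + 14.007 + 31.998 = 173.171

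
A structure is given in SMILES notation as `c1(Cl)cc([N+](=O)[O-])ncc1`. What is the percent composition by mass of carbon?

Atom tally by fragment:
  pyridine ring core → C:5 H:5 N:1
  (− 2 ring H displaced by substituents)
  + Cl → Cl:1
  + NO2 → N:1 O:2
Element totals:
  C: 5
  H: 3
  Cl: 1
  N: 2
  O: 2
Molecular formula: C5H3ClN2O2.
Molar mass = 158.541 g/mol.
Mass from C: 5 × 12.011 = 60.055 g/mol.
%C = 60.055 / 158.541 × 100 = 37.88%.

37.88%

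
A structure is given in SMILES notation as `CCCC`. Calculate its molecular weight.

Atom tally by fragment:
  CH3 → C:1 H:3
  CH2 → C:1 H:2
  CH2 → C:1 H:2
  CH3 → C:1 H:3
Element totals:
  C: 4
  H: 10
Molecular formula: C4H10.
  M = 4(12.011) + 10(1.008)
    = 48.044 + 10.080 = 58.124

58.12 g/mol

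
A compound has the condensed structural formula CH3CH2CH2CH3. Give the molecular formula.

Atom tally by fragment:
  CH3 → C:1 H:3
  CH2 → C:1 H:2
  CH2 → C:1 H:2
  CH3 → C:1 H:3
Element totals:
  C: 4
  H: 10

C4H10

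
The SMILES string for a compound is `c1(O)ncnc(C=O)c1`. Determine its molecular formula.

C5H4N2O2

Atom tally by fragment:
  pyrimidine ring core → C:4 H:4 N:2
  (− 2 ring H displaced by substituents)
  + OH → O:1 H:1
  + CHO → C:1 H:1 O:1
Element totals:
  C: 5
  H: 4
  N: 2
  O: 2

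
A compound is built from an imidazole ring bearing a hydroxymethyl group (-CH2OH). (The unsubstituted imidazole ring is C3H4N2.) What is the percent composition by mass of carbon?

48.97%

Atom tally by fragment:
  imidazole ring core → C:3 H:4 N:2
  (− 1 ring H displaced by substituents)
  + CH2OH → C:1 H:3 O:1
Element totals:
  C: 4
  H: 6
  N: 2
  O: 1
Molecular formula: C4H6N2O.
Molar mass = 98.105 g/mol.
Mass from C: 4 × 12.011 = 48.044 g/mol.
%C = 48.044 / 98.105 × 100 = 48.97%.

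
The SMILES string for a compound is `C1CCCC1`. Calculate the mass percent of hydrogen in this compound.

Atom tally by fragment:
  cyclopentane ring core → C:5 H:10
Element totals:
  C: 5
  H: 10
Molecular formula: C5H10.
Molar mass = 70.135 g/mol.
Mass from H: 10 × 1.008 = 10.080 g/mol.
%H = 10.080 / 70.135 × 100 = 14.37%.

14.37%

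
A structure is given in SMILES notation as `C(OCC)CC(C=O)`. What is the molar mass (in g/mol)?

Atom tally by fragment:
  C2H5OCH2 → C:3 H:7 O:1
  CH2 → C:1 H:2
  CH2CHO → C:2 H:3 O:1
Element totals:
  C: 6
  H: 12
  O: 2
Molecular formula: C6H12O2.
  M = 6(12.011) + 12(1.008) + 2(15.999)
    = 72.066 + 12.096 + 31.998 = 116.160

116.16 g/mol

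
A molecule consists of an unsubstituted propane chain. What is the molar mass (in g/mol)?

Atom tally by fragment:
  CH3 → C:1 H:3
  CH2 → C:1 H:2
  CH3 → C:1 H:3
Element totals:
  C: 3
  H: 8
Molecular formula: C3H8.
  M = 3(12.011) + 8(1.008)
    = 36.033 + 8.064 = 44.097

44.10 g/mol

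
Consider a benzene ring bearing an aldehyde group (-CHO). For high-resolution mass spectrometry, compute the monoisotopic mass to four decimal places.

106.0419

Atom tally by fragment:
  benzene ring core → C:6 H:6
  (− 1 ring H displaced by substituents)
  + CHO → C:1 H:1 O:1
Element totals:
  C: 7
  H: 6
  O: 1
Molecular formula: C7H6O.
  M = 7(12.0) + 6(1.007825) + 15.994915
    = 84.000000 + 6.046950 + 15.994915 = 106.041865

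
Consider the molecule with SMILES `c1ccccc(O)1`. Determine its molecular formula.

C6H6O

Atom tally by fragment:
  benzene ring core → C:6 H:6
  (− 1 ring H displaced by substituents)
  + OH → O:1 H:1
Element totals:
  C: 6
  H: 6
  O: 1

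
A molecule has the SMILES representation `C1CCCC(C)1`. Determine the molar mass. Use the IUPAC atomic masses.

Atom tally by fragment:
  cyclopentane ring core → C:5 H:10
  (− 1 ring H displaced by substituents)
  + CH3 → C:1 H:3
Element totals:
  C: 6
  H: 12
Molecular formula: C6H12.
  M = 6(12.011) + 12(1.008)
    = 72.066 + 12.096 = 84.162

84.16 g/mol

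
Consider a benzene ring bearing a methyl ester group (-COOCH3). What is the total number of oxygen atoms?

Atom tally by fragment:
  benzene ring core → C:6 H:6
  (− 1 ring H displaced by substituents)
  + COOCH3 → C:2 H:3 O:2
Element totals:
  C: 8
  H: 8
  O: 2

2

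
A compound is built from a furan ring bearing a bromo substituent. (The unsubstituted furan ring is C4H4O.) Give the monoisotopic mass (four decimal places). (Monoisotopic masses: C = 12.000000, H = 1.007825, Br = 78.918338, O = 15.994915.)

145.9367

Atom tally by fragment:
  furan ring core → C:4 H:4 O:1
  (− 1 ring H displaced by substituents)
  + Br → Br:1
Element totals:
  C: 4
  H: 3
  Br: 1
  O: 1
Molecular formula: C4H3BrO.
  M = 4(12.0) + 3(1.007825) + 78.918338 + 15.994915
    = 48.000000 + 3.023475 + 78.918338 + 15.994915 = 145.936728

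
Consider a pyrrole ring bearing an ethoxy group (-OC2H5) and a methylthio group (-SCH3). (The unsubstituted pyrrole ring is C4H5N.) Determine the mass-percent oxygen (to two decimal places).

Atom tally by fragment:
  pyrrole ring core → C:4 H:5 N:1
  (− 2 ring H displaced by substituents)
  + OC2H5 → C:2 H:5 O:1
  + SCH3 → C:1 H:3 S:1
Element totals:
  C: 7
  H: 11
  N: 1
  O: 1
  S: 1
Molecular formula: C7H11NOS.
Molar mass = 157.231 g/mol.
Mass from O: 1 × 15.999 = 15.999 g/mol.
%O = 15.999 / 157.231 × 100 = 10.18%.

10.18%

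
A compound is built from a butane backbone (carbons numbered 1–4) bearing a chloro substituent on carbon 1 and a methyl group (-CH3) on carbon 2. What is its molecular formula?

C5H11Cl

Atom tally by fragment:
  ClCH2 → C:1 H:2 Cl:1
  CH(CH3) → C:2 H:4
  CH2 → C:1 H:2
  CH3 → C:1 H:3
Element totals:
  C: 5
  H: 11
  Cl: 1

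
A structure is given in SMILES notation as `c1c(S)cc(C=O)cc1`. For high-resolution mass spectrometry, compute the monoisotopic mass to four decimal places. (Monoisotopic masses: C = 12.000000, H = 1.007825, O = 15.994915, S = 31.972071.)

138.0139

Atom tally by fragment:
  benzene ring core → C:6 H:6
  (− 2 ring H displaced by substituents)
  + SH → S:1 H:1
  + CHO → C:1 H:1 O:1
Element totals:
  C: 7
  H: 6
  O: 1
  S: 1
Molecular formula: C7H6OS.
  M = 7(12.0) + 6(1.007825) + 15.994915 + 31.972071
    = 84.000000 + 6.046950 + 15.994915 + 31.972071 = 138.013936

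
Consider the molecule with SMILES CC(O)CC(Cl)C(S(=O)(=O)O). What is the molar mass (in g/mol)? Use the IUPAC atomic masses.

202.65 g/mol

Atom tally by fragment:
  CH3 → C:1 H:3
  CH(OH) → C:1 H:2 O:1
  CH2 → C:1 H:2
  CH(Cl) → C:1 H:1 Cl:1
  CH2SO3H → C:1 H:3 S:1 O:3
Element totals:
  C: 5
  H: 11
  Cl: 1
  O: 4
  S: 1
Molecular formula: C5H11ClO4S.
  M = 5(12.011) + 11(1.008) + 35.45 + 4(15.999) + 32.06
    = 60.055 + 11.088 + 35.450 + 63.996 + 32.060 = 202.649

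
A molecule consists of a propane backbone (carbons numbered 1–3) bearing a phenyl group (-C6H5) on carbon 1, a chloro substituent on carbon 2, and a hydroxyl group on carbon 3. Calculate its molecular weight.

Atom tally by fragment:
  C6H5CH2 → C:7 H:7
  CH(Cl) → C:1 H:1 Cl:1
  CH2OH → C:1 H:3 O:1
Element totals:
  C: 9
  H: 11
  Cl: 1
  O: 1
Molecular formula: C9H11ClO.
  M = 9(12.011) + 11(1.008) + 35.45 + 15.999
    = 108.099 + 11.088 + 35.450 + 15.999 = 170.636

170.64 g/mol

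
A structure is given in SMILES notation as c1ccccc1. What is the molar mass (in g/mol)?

Atom tally by fragment:
  benzene ring core → C:6 H:6
Element totals:
  C: 6
  H: 6
Molecular formula: C6H6.
  M = 6(12.011) + 6(1.008)
    = 72.066 + 6.048 = 78.114

78.11 g/mol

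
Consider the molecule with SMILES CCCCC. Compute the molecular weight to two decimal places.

72.15 g/mol

Atom tally by fragment:
  CH3 → C:1 H:3
  CH2 → C:1 H:2
  CH2 → C:1 H:2
  CH2 → C:1 H:2
  CH3 → C:1 H:3
Element totals:
  C: 5
  H: 12
Molecular formula: C5H12.
  M = 5(12.011) + 12(1.008)
    = 60.055 + 12.096 = 72.151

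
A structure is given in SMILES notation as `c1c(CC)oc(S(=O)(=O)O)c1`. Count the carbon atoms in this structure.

Atom tally by fragment:
  furan ring core → C:4 H:4 O:1
  (− 2 ring H displaced by substituents)
  + C2H5 → C:2 H:5
  + SO3H → S:1 O:3 H:1
Element totals:
  C: 6
  H: 8
  O: 4
  S: 1

6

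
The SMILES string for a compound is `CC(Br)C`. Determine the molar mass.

122.99 g/mol

Atom tally by fragment:
  CH3 → C:1 H:3
  CH(Br) → C:1 H:1 Br:1
  CH3 → C:1 H:3
Element totals:
  C: 3
  H: 7
  Br: 1
Molecular formula: C3H7Br.
  M = 3(12.011) + 7(1.008) + 79.904
    = 36.033 + 7.056 + 79.904 = 122.993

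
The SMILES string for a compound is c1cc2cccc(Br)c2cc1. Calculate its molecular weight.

207.07 g/mol

Atom tally by fragment:
  naphthalene ring system core → C:10 H:8
  (− 1 ring H displaced by substituents)
  + Br → Br:1
Element totals:
  C: 10
  H: 7
  Br: 1
Molecular formula: C10H7Br.
  M = 10(12.011) + 7(1.008) + 79.904
    = 120.110 + 7.056 + 79.904 = 207.070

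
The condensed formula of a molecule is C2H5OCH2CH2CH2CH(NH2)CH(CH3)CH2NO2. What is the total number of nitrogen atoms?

2

Atom tally by fragment:
  C2H5OCH2 → C:3 H:7 O:1
  CH2 → C:1 H:2
  CH2 → C:1 H:2
  CH(NH2) → C:1 H:3 N:1
  CH(CH3) → C:2 H:4
  CH2NO2 → C:1 H:2 N:1 O:2
Element totals:
  C: 9
  H: 20
  N: 2
  O: 3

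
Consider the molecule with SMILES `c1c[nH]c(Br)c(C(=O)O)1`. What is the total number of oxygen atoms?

Atom tally by fragment:
  pyrrole ring core → C:4 H:5 N:1
  (− 2 ring H displaced by substituents)
  + Br → Br:1
  + COOH → C:1 H:1 O:2
Element totals:
  C: 5
  H: 4
  Br: 1
  N: 1
  O: 2

2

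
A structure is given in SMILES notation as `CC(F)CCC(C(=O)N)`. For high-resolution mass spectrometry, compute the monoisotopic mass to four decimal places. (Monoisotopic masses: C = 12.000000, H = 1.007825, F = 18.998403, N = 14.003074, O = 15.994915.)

133.0903

Atom tally by fragment:
  CH3 → C:1 H:3
  CH(F) → C:1 H:1 F:1
  CH2 → C:1 H:2
  CH2 → C:1 H:2
  CH2CONH2 → C:2 H:4 O:1 N:1
Element totals:
  C: 6
  H: 12
  F: 1
  N: 1
  O: 1
Molecular formula: C6H12FNO.
  M = 6(12.0) + 12(1.007825) + 18.998403 + 14.003074 + 15.994915
    = 72.000000 + 12.093900 + 18.998403 + 14.003074 + 15.994915 = 133.090292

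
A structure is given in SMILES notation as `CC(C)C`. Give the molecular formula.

C4H10

Atom tally by fragment:
  CH3 → C:1 H:3
  CH(CH3) → C:2 H:4
  CH3 → C:1 H:3
Element totals:
  C: 4
  H: 10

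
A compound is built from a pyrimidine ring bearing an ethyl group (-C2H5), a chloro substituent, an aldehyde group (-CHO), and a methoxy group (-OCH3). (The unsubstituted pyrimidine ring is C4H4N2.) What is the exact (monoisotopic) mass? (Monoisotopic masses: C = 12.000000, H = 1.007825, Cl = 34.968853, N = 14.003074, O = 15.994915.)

200.0353

Atom tally by fragment:
  pyrimidine ring core → C:4 H:4 N:2
  (− 4 ring H displaced by substituents)
  + C2H5 → C:2 H:5
  + Cl → Cl:1
  + CHO → C:1 H:1 O:1
  + OCH3 → C:1 H:3 O:1
Element totals:
  C: 8
  H: 9
  Cl: 1
  N: 2
  O: 2
Molecular formula: C8H9ClN2O2.
  M = 8(12.0) + 9(1.007825) + 34.968853 + 2(14.003074) + 2(15.994915)
    = 96.000000 + 9.070425 + 34.968853 + 28.006148 + 31.989830 = 200.035256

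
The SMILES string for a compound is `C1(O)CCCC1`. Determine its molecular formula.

Atom tally by fragment:
  cyclopentane ring core → C:5 H:10
  (− 1 ring H displaced by substituents)
  + OH → O:1 H:1
Element totals:
  C: 5
  H: 10
  O: 1

C5H10O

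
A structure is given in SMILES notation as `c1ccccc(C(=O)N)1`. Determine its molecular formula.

Atom tally by fragment:
  benzene ring core → C:6 H:6
  (− 1 ring H displaced by substituents)
  + CONH2 → C:1 H:2 O:1 N:1
Element totals:
  C: 7
  H: 7
  N: 1
  O: 1

C7H7NO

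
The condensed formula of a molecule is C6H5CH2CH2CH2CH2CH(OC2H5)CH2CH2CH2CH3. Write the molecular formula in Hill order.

Atom tally by fragment:
  C6H5CH2 → C:7 H:7
  CH2 → C:1 H:2
  CH2 → C:1 H:2
  CH2 → C:1 H:2
  CH(OC2H5) → C:3 H:6 O:1
  CH2 → C:1 H:2
  CH2 → C:1 H:2
  CH2 → C:1 H:2
  CH3 → C:1 H:3
Element totals:
  C: 17
  H: 28
  O: 1

C17H28O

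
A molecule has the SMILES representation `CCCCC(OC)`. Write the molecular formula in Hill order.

Atom tally by fragment:
  CH3 → C:1 H:3
  CH2 → C:1 H:2
  CH2 → C:1 H:2
  CH2 → C:1 H:2
  CH2OCH3 → C:2 H:5 O:1
Element totals:
  C: 6
  H: 14
  O: 1

C6H14O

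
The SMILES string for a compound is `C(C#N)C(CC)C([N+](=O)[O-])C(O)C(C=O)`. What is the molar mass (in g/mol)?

214.22 g/mol

Atom tally by fragment:
  NCCH2 → C:2 H:2 N:1
  CH(C2H5) → C:3 H:6
  CH(NO2) → C:1 H:1 N:1 O:2
  CH(OH) → C:1 H:2 O:1
  CH2CHO → C:2 H:3 O:1
Element totals:
  C: 9
  H: 14
  N: 2
  O: 4
Molecular formula: C9H14N2O4.
  M = 9(12.011) + 14(1.008) + 2(14.007) + 4(15.999)
    = 108.099 + 14.112 + 28.014 + 63.996 = 214.221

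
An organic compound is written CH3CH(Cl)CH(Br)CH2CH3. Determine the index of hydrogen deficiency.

0

Element totals:
  C: 5
  H: 10
  Br: 1
  Cl: 1
Molecular formula: C5H10BrCl.
DoU = (2C + 2 + N − H − X) / 2 = (2·5 + 2 + 0 − 10 − 2) / 2 = 0.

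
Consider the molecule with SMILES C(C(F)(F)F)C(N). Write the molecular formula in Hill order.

C3H6F3N

Atom tally by fragment:
  F3CCH2 → C:2 H:2 F:3
  CH2NH2 → C:1 H:4 N:1
Element totals:
  C: 3
  H: 6
  F: 3
  N: 1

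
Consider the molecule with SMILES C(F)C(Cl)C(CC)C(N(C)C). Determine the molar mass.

181.68 g/mol

Atom tally by fragment:
  FCH2 → C:1 H:2 F:1
  CH(Cl) → C:1 H:1 Cl:1
  CH(C2H5) → C:3 H:6
  CH2N(CH3)2 → C:3 H:8 N:1
Element totals:
  C: 8
  H: 17
  Cl: 1
  F: 1
  N: 1
Molecular formula: C8H17ClFN.
  M = 8(12.011) + 17(1.008) + 35.45 + 18.998 + 14.007
    = 96.088 + 17.136 + 35.450 + 18.998 + 14.007 = 181.679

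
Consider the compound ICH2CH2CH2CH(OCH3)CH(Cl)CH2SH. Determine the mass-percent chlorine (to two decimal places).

11.49%

Element totals:
  C: 7
  H: 14
  Cl: 1
  I: 1
  O: 1
  S: 1
Molecular formula: C7H14ClIOS.
Molar mass = 308.602 g/mol.
Mass from Cl: 1 × 35.45 = 35.450 g/mol.
%Cl = 35.450 / 308.602 × 100 = 11.49%.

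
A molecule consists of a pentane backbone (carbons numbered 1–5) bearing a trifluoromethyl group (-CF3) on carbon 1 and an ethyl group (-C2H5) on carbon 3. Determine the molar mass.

168.20 g/mol

Atom tally by fragment:
  F3CCH2 → C:2 H:2 F:3
  CH2 → C:1 H:2
  CH(C2H5) → C:3 H:6
  CH2 → C:1 H:2
  CH3 → C:1 H:3
Element totals:
  C: 8
  H: 15
  F: 3
Molecular formula: C8H15F3.
  M = 8(12.011) + 15(1.008) + 3(18.998)
    = 96.088 + 15.120 + 56.994 = 168.202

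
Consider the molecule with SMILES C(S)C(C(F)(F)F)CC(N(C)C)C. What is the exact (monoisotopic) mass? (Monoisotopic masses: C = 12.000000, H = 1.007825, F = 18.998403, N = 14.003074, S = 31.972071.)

215.0956

Atom tally by fragment:
  HSCH2 → C:1 H:3 S:1
  CH(CF3) → C:2 H:1 F:3
  CH2 → C:1 H:2
  CH(N(CH3)2) → C:3 H:7 N:1
  CH3 → C:1 H:3
Element totals:
  C: 8
  H: 16
  F: 3
  N: 1
  S: 1
Molecular formula: C8H16F3NS.
  M = 8(12.0) + 16(1.007825) + 3(18.998403) + 14.003074 + 31.972071
    = 96.000000 + 16.125200 + 56.995209 + 14.003074 + 31.972071 = 215.095554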